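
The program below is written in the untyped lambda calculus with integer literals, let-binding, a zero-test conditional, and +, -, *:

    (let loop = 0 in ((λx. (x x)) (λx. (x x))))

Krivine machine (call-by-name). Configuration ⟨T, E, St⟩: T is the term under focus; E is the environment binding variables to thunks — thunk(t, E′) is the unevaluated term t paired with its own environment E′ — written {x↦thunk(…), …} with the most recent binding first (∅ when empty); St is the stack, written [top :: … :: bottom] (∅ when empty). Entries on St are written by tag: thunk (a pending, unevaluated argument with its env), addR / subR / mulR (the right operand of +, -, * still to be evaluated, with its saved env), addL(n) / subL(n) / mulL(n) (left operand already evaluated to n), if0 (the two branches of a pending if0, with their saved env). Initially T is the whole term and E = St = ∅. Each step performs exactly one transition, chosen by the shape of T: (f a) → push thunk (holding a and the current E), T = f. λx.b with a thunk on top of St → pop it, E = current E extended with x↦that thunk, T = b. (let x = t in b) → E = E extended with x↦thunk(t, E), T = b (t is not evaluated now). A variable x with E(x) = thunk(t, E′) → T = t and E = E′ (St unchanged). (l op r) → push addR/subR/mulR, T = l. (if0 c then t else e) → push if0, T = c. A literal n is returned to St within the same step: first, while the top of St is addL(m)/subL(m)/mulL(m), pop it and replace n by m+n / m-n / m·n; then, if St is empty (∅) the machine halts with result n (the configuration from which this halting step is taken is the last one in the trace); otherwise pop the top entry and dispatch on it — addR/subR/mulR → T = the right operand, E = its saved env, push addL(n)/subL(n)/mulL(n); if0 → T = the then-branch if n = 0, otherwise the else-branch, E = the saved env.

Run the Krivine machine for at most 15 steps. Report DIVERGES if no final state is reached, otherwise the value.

0. ⟨T=(let loop = 0 in ((λx. (x x)) (λx. (x x)))); E=∅; St=∅⟩
1. ⟨T=((λx. (x x)) (λx. (x x))); E={loop↦thunk(0, ∅)}; St=∅⟩
2. ⟨T=(λx. (x x)); E={loop↦thunk(0, ∅)}; St=[thunk]⟩
3. ⟨T=(x x); E={x↦thunk((λx. (x x)), {loop↦thunk(0, ∅)}), loop↦thunk(0, ∅)}; St=∅⟩
4. ⟨T=x; E={x↦thunk((λx. (x x)), {loop↦thunk(0, ∅)}), loop↦thunk(0, ∅)}; St=[thunk]⟩
5. ⟨T=(λx. (x x)); E={loop↦thunk(0, ∅)}; St=[thunk]⟩
6. ⟨T=(x x); E={x↦thunk(x, {x↦thunk((λx. (x x)), {loop↦thunk(0, ∅)}), loop↦thunk(0, ∅)}), loop↦thunk(0, ∅)}; St=∅⟩
7. ⟨T=x; E={x↦thunk(x, {x↦thunk((λx. (x x)), {loop↦thunk(0, ∅)}), loop↦thunk(0, ∅)}), loop↦thunk(0, ∅)}; St=[thunk]⟩
8. ⟨T=x; E={x↦thunk((λx. (x x)), {loop↦thunk(0, ∅)}), loop↦thunk(0, ∅)}; St=[thunk]⟩
9. ⟨T=(λx. (x x)); E={loop↦thunk(0, ∅)}; St=[thunk]⟩
10. ⟨T=(x x); E={x↦thunk(x, {x↦thunk(x, {x↦thunk((λx. (x x)), {loop↦thunk(0, ∅)}), loop↦thunk(0, ∅)}), loop↦thunk(0, ∅)}), loop↦thunk(0, ∅)}; St=∅⟩
11. ⟨T=x; E={x↦thunk(x, {x↦thunk(x, {x↦thunk((λx. (x x)), {loop↦thunk(0, ∅)}), loop↦thunk(0, ∅)}), loop↦thunk(0, ∅)}), loop↦thunk(0, ∅)}; St=[thunk]⟩
12. ⟨T=x; E={x↦thunk(x, {x↦thunk((λx. (x x)), {loop↦thunk(0, ∅)}), loop↦thunk(0, ∅)}), loop↦thunk(0, ∅)}; St=[thunk]⟩
13. ⟨T=x; E={x↦thunk((λx. (x x)), {loop↦thunk(0, ∅)}), loop↦thunk(0, ∅)}; St=[thunk]⟩
14. ⟨T=(λx. (x x)); E={loop↦thunk(0, ∅)}; St=[thunk]⟩
15. ⟨T=(x x); E={x↦thunk(x, {x↦thunk(x, {x↦thunk(x, {x↦thunk((λx. (x x)), {loop↦thunk(0, ∅)}), loop↦thunk(0, ∅)}), loop↦thunk(0, ∅)}), loop↦thunk(0, ∅)}), loop↦thunk(0, ∅)}; St=∅⟩
→ 15 transitions taken and the configuration is still not final: no result within 15 steps

Answer: DIVERGES (no final state within 15 steps)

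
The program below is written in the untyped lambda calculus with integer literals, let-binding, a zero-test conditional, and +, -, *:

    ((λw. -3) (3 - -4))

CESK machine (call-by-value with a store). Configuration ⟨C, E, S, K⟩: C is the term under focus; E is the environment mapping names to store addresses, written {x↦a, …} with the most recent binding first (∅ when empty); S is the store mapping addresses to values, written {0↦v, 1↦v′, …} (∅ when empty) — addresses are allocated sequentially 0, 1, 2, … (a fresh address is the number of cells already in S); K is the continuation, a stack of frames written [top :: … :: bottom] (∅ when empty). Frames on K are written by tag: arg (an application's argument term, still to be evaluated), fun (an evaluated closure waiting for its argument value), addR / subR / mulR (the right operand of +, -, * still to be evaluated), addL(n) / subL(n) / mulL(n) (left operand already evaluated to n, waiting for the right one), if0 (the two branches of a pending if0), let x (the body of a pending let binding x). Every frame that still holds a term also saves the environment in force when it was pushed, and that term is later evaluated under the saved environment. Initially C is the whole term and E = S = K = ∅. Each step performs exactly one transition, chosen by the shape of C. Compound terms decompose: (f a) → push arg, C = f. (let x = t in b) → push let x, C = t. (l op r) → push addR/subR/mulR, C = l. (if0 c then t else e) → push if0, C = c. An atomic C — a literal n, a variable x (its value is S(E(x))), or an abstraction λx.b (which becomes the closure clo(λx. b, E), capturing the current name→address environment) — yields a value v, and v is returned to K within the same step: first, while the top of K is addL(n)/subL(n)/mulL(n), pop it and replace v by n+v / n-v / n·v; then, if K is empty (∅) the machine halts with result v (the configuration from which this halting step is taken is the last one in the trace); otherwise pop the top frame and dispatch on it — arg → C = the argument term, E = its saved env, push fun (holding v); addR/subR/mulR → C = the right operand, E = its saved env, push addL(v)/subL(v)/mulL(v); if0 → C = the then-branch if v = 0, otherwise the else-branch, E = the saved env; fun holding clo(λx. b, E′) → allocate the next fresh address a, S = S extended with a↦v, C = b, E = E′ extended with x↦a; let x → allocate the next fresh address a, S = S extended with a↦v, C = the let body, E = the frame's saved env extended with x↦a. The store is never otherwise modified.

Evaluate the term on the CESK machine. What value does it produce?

Answer: -3

Derivation:
t=0: ⟨C=((λw. -3) (3 - -4)); E=∅; S=∅; K=∅⟩
t=1: ⟨C=(λw. -3); E=∅; S=∅; K=[arg]⟩
t=2: ⟨C=(3 - -4); E=∅; S=∅; K=[fun]⟩
t=3: ⟨C=3; E=∅; S=∅; K=[subR :: fun]⟩
t=4: ⟨C=-4; E=∅; S=∅; K=[subL(3) :: fun]⟩
t=5: ⟨C=-3; E={w↦0}; S={0↦7}; K=∅⟩
→ final value -3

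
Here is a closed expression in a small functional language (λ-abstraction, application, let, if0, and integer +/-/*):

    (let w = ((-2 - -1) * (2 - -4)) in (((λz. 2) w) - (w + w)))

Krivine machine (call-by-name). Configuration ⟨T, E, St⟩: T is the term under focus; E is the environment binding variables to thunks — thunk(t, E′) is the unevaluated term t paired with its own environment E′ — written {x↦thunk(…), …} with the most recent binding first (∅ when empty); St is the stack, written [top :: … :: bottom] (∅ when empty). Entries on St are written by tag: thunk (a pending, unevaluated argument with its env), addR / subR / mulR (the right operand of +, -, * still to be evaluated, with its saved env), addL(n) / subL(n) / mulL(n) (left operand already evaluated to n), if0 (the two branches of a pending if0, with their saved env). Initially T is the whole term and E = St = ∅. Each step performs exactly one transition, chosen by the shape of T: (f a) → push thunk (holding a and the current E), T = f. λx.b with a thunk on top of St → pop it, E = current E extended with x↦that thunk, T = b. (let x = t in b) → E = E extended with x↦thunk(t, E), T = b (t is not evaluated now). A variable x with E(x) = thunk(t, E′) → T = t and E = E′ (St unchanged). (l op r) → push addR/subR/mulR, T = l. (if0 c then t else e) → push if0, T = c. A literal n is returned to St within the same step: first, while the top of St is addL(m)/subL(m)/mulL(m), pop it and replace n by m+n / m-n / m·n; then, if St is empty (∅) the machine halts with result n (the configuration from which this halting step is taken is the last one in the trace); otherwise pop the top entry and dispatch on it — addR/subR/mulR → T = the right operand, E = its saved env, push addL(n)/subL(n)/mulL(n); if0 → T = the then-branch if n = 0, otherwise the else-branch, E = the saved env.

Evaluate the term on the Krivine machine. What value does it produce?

Answer: 14

Execution trace:
t=0: ⟨T=(let w = ((-2 - -1) * (2 - -4)) in (((λz. 2) w) - (w + w))); E=∅; St=∅⟩
t=1: ⟨T=(((λz. 2) w) - (w + w)); E={w↦thunk(((-2 - -1) * (2 - -4)), ∅)}; St=∅⟩
t=2: ⟨T=((λz. 2) w); E={w↦thunk(((-2 - -1) * (2 - -4)), ∅)}; St=[subR]⟩
t=3: ⟨T=(λz. 2); E={w↦thunk(((-2 - -1) * (2 - -4)), ∅)}; St=[thunk :: subR]⟩
t=4: ⟨T=2; E={z↦thunk(w, {w↦thunk(((-2 - -1) * (2 - -4)), ∅)}), w↦thunk(((-2 - -1) * (2 - -4)), ∅)}; St=[subR]⟩
t=5: ⟨T=(w + w); E={w↦thunk(((-2 - -1) * (2 - -4)), ∅)}; St=[subL(2)]⟩
t=6: ⟨T=w; E={w↦thunk(((-2 - -1) * (2 - -4)), ∅)}; St=[addR :: subL(2)]⟩
t=7: ⟨T=((-2 - -1) * (2 - -4)); E=∅; St=[addR :: subL(2)]⟩
t=8: ⟨T=(-2 - -1); E=∅; St=[mulR :: addR :: subL(2)]⟩
t=9: ⟨T=-2; E=∅; St=[subR :: mulR :: addR :: subL(2)]⟩
t=10: ⟨T=-1; E=∅; St=[subL(-2) :: mulR :: addR :: subL(2)]⟩
t=11: ⟨T=(2 - -4); E=∅; St=[mulL(-1) :: addR :: subL(2)]⟩
t=12: ⟨T=2; E=∅; St=[subR :: mulL(-1) :: addR :: subL(2)]⟩
t=13: ⟨T=-4; E=∅; St=[subL(2) :: mulL(-1) :: addR :: subL(2)]⟩
t=14: ⟨T=w; E={w↦thunk(((-2 - -1) * (2 - -4)), ∅)}; St=[addL(-6) :: subL(2)]⟩
t=15: ⟨T=((-2 - -1) * (2 - -4)); E=∅; St=[addL(-6) :: subL(2)]⟩
t=16: ⟨T=(-2 - -1); E=∅; St=[mulR :: addL(-6) :: subL(2)]⟩
t=17: ⟨T=-2; E=∅; St=[subR :: mulR :: addL(-6) :: subL(2)]⟩
t=18: ⟨T=-1; E=∅; St=[subL(-2) :: mulR :: addL(-6) :: subL(2)]⟩
t=19: ⟨T=(2 - -4); E=∅; St=[mulL(-1) :: addL(-6) :: subL(2)]⟩
t=20: ⟨T=2; E=∅; St=[subR :: mulL(-1) :: addL(-6) :: subL(2)]⟩
t=21: ⟨T=-4; E=∅; St=[subL(2) :: mulL(-1) :: addL(-6) :: subL(2)]⟩
→ final value 14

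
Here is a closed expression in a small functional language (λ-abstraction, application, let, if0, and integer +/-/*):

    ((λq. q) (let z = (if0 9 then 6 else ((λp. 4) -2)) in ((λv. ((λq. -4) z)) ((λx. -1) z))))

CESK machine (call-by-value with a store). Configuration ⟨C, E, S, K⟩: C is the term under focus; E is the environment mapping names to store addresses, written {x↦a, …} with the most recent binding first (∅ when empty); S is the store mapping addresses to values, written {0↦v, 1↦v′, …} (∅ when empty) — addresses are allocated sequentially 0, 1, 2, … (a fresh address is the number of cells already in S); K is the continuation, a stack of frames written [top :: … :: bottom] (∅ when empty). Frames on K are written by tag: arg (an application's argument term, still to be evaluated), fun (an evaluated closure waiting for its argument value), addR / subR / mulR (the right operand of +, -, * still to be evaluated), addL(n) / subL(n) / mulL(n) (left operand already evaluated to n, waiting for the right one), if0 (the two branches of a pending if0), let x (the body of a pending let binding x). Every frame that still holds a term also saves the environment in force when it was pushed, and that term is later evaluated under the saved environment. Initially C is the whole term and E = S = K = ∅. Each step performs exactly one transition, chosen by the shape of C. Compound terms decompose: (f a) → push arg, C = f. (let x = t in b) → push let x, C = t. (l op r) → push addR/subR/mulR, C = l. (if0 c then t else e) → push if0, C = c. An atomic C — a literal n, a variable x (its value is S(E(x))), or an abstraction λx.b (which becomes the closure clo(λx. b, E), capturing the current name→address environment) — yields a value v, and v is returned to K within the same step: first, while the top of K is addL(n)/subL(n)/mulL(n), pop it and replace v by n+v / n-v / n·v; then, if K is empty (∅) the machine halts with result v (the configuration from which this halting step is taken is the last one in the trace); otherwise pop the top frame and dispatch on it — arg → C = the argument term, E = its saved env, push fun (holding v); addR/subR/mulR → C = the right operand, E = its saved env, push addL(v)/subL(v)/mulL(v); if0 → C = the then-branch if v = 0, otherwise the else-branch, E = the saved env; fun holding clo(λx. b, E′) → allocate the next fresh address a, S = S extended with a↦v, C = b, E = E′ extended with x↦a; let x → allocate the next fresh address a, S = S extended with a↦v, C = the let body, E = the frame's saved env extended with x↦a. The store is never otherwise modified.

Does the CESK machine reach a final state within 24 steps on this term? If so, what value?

Answer: -4

Execution trace:
t=0: <C=((λq. q) (let z = (if0 9 then 6 else ((λp. 4) -2)) in ((λv. ((λq. -4) z)) ((λx. -1) z)))), E=∅, S=∅, K=∅>
t=1: <C=(λq. q), E=∅, S=∅, K=[arg]>
t=2: <C=(let z = (if0 9 then 6 else ((λp. 4) -2)) in ((λv. ((λq. -4) z)) ((λx. -1) z))), E=∅, S=∅, K=[fun]>
t=3: <C=(if0 9 then 6 else ((λp. 4) -2)), E=∅, S=∅, K=[let z :: fun]>
t=4: <C=9, E=∅, S=∅, K=[if0 :: let z :: fun]>
t=5: <C=((λp. 4) -2), E=∅, S=∅, K=[let z :: fun]>
t=6: <C=(λp. 4), E=∅, S=∅, K=[arg :: let z :: fun]>
t=7: <C=-2, E=∅, S=∅, K=[fun :: let z :: fun]>
t=8: <C=4, E={p↦0}, S={0↦-2}, K=[let z :: fun]>
t=9: <C=((λv. ((λq. -4) z)) ((λx. -1) z)), E={z↦1}, S={0↦-2, 1↦4}, K=[fun]>
t=10: <C=(λv. ((λq. -4) z)), E={z↦1}, S={0↦-2, 1↦4}, K=[arg :: fun]>
t=11: <C=((λx. -1) z), E={z↦1}, S={0↦-2, 1↦4}, K=[fun :: fun]>
t=12: <C=(λx. -1), E={z↦1}, S={0↦-2, 1↦4}, K=[arg :: fun :: fun]>
t=13: <C=z, E={z↦1}, S={0↦-2, 1↦4}, K=[fun :: fun :: fun]>
t=14: <C=-1, E={x↦2, z↦1}, S={0↦-2, 1↦4, 2↦4}, K=[fun :: fun]>
t=15: <C=((λq. -4) z), E={v↦3, z↦1}, S={0↦-2, 1↦4, 2↦4, 3↦-1}, K=[fun]>
t=16: <C=(λq. -4), E={v↦3, z↦1}, S={0↦-2, 1↦4, 2↦4, 3↦-1}, K=[arg :: fun]>
t=17: <C=z, E={v↦3, z↦1}, S={0↦-2, 1↦4, 2↦4, 3↦-1}, K=[fun :: fun]>
t=18: <C=-4, E={q↦4, v↦3, z↦1}, S={0↦-2, 1↦4, 2↦4, 3↦-1, 4↦4}, K=[fun]>
t=19: <C=q, E={q↦5}, S={0↦-2, 1↦4, 2↦4, 3↦-1, 4↦4, 5↦-4}, K=∅>
→ final value -4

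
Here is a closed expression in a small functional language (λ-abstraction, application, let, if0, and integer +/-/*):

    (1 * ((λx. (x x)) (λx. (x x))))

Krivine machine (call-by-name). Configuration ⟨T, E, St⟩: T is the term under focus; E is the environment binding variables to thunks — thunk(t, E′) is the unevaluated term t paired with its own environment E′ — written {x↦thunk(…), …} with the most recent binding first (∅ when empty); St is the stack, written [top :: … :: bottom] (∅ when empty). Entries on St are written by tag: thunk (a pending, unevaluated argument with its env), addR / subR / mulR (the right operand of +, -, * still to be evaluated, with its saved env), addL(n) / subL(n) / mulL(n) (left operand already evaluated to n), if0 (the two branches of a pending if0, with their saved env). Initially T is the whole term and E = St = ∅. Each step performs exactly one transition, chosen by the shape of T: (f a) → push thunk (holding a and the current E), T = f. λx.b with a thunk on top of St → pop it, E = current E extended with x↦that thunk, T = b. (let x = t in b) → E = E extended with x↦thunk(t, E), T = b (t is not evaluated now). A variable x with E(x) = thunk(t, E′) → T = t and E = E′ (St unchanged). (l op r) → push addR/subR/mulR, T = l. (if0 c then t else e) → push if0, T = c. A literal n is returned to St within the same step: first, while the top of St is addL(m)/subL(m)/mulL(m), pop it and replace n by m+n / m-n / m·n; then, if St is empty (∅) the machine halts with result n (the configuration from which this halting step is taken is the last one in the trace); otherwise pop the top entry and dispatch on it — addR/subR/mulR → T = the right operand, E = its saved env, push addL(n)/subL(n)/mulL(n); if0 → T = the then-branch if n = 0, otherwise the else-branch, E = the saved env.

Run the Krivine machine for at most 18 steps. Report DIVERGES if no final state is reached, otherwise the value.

Answer: DIVERGES (no final state within 18 steps)

Execution trace:
t=0: <T=(1 * ((λx. (x x)) (λx. (x x)))), E=∅, St=∅>
t=1: <T=1, E=∅, St=[mulR]>
t=2: <T=((λx. (x x)) (λx. (x x))), E=∅, St=[mulL(1)]>
t=3: <T=(λx. (x x)), E=∅, St=[thunk :: mulL(1)]>
t=4: <T=(x x), E={x↦thunk((λx. (x x)), ∅)}, St=[mulL(1)]>
t=5: <T=x, E={x↦thunk((λx. (x x)), ∅)}, St=[thunk :: mulL(1)]>
t=6: <T=(λx. (x x)), E=∅, St=[thunk :: mulL(1)]>
t=7: <T=(x x), E={x↦thunk(x, {x↦thunk((λx. (x x)), ∅)})}, St=[mulL(1)]>
t=8: <T=x, E={x↦thunk(x, {x↦thunk((λx. (x x)), ∅)})}, St=[thunk :: mulL(1)]>
t=9: <T=x, E={x↦thunk((λx. (x x)), ∅)}, St=[thunk :: mulL(1)]>
t=10: <T=(λx. (x x)), E=∅, St=[thunk :: mulL(1)]>
t=11: <T=(x x), E={x↦thunk(x, {x↦thunk(x, {x↦thunk((λx. (x x)), ∅)})})}, St=[mulL(1)]>
t=12: <T=x, E={x↦thunk(x, {x↦thunk(x, {x↦thunk((λx. (x x)), ∅)})})}, St=[thunk :: mulL(1)]>
t=13: <T=x, E={x↦thunk(x, {x↦thunk((λx. (x x)), ∅)})}, St=[thunk :: mulL(1)]>
t=14: <T=x, E={x↦thunk((λx. (x x)), ∅)}, St=[thunk :: mulL(1)]>
t=15: <T=(λx. (x x)), E=∅, St=[thunk :: mulL(1)]>
t=16: <T=(x x), E={x↦thunk(x, {x↦thunk(x, {x↦thunk(x, {x↦thunk((λx. (x x)), ∅)})})})}, St=[mulL(1)]>
t=17: <T=x, E={x↦thunk(x, {x↦thunk(x, {x↦thunk(x, {x↦thunk((λx. (x x)), ∅)})})})}, St=[thunk :: mulL(1)]>
t=18: <T=x, E={x↦thunk(x, {x↦thunk(x, {x↦thunk((λx. (x x)), ∅)})})}, St=[thunk :: mulL(1)]>
→ 18 transitions taken and the configuration is still not final: no result within 18 steps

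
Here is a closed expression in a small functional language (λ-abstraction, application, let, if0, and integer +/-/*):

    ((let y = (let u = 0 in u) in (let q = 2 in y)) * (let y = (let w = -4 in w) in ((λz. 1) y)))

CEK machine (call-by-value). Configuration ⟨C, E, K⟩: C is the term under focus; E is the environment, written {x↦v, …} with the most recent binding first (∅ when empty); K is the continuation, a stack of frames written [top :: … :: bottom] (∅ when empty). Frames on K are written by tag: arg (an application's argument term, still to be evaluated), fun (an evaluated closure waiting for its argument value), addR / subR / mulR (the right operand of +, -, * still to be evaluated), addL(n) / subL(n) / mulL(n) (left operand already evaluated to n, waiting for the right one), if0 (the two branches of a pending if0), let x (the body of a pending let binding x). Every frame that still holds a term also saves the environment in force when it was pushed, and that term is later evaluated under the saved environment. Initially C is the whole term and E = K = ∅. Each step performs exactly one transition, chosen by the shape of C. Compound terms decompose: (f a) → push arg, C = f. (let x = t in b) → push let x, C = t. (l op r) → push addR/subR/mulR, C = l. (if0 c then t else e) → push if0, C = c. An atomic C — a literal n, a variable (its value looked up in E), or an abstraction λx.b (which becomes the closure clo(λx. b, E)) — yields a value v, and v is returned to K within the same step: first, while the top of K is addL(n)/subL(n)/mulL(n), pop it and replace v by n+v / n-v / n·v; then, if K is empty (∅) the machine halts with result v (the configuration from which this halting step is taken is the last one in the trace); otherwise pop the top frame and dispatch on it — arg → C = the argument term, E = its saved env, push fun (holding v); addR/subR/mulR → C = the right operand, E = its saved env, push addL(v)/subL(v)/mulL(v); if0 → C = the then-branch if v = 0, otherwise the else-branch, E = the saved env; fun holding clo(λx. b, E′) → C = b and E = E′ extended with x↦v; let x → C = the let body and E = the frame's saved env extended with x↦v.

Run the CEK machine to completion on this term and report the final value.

Answer: 0

Execution trace:
[0] [C=((let y = (let u = 0 in u) in (let q = 2 in y)) * (let y = (let w = -4 in w) in ((λz. 1) y))) | E=∅ | K=∅]
[1] [C=(let y = (let u = 0 in u) in (let q = 2 in y)) | E=∅ | K=[mulR]]
[2] [C=(let u = 0 in u) | E=∅ | K=[let y :: mulR]]
[3] [C=0 | E=∅ | K=[let u :: let y :: mulR]]
[4] [C=u | E={u↦0} | K=[let y :: mulR]]
[5] [C=(let q = 2 in y) | E={y↦0} | K=[mulR]]
[6] [C=2 | E={y↦0} | K=[let q :: mulR]]
[7] [C=y | E={q↦2, y↦0} | K=[mulR]]
[8] [C=(let y = (let w = -4 in w) in ((λz. 1) y)) | E=∅ | K=[mulL(0)]]
[9] [C=(let w = -4 in w) | E=∅ | K=[let y :: mulL(0)]]
[10] [C=-4 | E=∅ | K=[let w :: let y :: mulL(0)]]
[11] [C=w | E={w↦-4} | K=[let y :: mulL(0)]]
[12] [C=((λz. 1) y) | E={y↦-4} | K=[mulL(0)]]
[13] [C=(λz. 1) | E={y↦-4} | K=[arg :: mulL(0)]]
[14] [C=y | E={y↦-4} | K=[fun :: mulL(0)]]
[15] [C=1 | E={z↦-4, y↦-4} | K=[mulL(0)]]
→ final value 0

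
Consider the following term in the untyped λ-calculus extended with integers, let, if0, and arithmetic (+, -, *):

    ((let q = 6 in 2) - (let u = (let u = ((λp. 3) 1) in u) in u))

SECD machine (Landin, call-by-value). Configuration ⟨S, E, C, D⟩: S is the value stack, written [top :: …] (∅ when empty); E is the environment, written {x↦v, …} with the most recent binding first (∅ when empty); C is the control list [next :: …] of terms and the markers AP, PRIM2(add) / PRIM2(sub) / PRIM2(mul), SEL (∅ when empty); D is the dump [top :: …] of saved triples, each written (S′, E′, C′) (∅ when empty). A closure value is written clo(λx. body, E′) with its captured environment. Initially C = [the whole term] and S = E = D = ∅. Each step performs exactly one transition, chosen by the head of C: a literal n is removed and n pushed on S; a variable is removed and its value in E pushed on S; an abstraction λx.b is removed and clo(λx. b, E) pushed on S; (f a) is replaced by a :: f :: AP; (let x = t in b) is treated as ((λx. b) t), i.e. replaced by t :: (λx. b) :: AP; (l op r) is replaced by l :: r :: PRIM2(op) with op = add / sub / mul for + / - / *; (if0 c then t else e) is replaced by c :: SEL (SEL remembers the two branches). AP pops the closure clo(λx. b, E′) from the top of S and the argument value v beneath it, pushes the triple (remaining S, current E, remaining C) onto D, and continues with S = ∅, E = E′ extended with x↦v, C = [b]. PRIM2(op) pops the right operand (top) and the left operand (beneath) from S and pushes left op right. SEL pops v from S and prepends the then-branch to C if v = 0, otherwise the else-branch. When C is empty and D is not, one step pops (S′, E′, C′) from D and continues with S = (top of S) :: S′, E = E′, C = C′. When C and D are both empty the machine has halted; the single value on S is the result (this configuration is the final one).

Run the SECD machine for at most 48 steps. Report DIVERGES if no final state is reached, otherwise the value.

Answer: -1

Derivation:
t=0: ⟨S=∅; E=∅; C=[((let q = 6 in 2) - (let u = (let u = ((λp. 3) 1) in u) in u))]; D=∅⟩
t=1: ⟨S=∅; E=∅; C=[(let q = 6 in 2) :: (let u = (let u = ((λp. 3) 1) in u) in u) :: PRIM2(sub)]; D=∅⟩
t=2: ⟨S=∅; E=∅; C=[6 :: (λq. 2) :: AP :: (let u = (let u = ((λp. 3) 1) in u) in u) :: PRIM2(sub)]; D=∅⟩
t=3: ⟨S=[6]; E=∅; C=[(λq. 2) :: AP :: (let u = (let u = ((λp. 3) 1) in u) in u) :: PRIM2(sub)]; D=∅⟩
t=4: ⟨S=[clo(λq. 2, ∅) :: 6]; E=∅; C=[AP :: (let u = (let u = ((λp. 3) 1) in u) in u) :: PRIM2(sub)]; D=∅⟩
t=5: ⟨S=∅; E={q↦6}; C=[2]; D=[(∅, ∅, [(let u = (let u = ((λp. 3) 1) in u) in u) :: PRIM2(sub)])]⟩
t=6: ⟨S=[2]; E={q↦6}; C=∅; D=[(∅, ∅, [(let u = (let u = ((λp. 3) 1) in u) in u) :: PRIM2(sub)])]⟩
t=7: ⟨S=[2]; E=∅; C=[(let u = (let u = ((λp. 3) 1) in u) in u) :: PRIM2(sub)]; D=∅⟩
t=8: ⟨S=[2]; E=∅; C=[(let u = ((λp. 3) 1) in u) :: (λu. u) :: AP :: PRIM2(sub)]; D=∅⟩
t=9: ⟨S=[2]; E=∅; C=[((λp. 3) 1) :: (λu. u) :: AP :: (λu. u) :: AP :: PRIM2(sub)]; D=∅⟩
t=10: ⟨S=[2]; E=∅; C=[1 :: (λp. 3) :: AP :: (λu. u) :: AP :: (λu. u) :: AP :: PRIM2(sub)]; D=∅⟩
t=11: ⟨S=[1 :: 2]; E=∅; C=[(λp. 3) :: AP :: (λu. u) :: AP :: (λu. u) :: AP :: PRIM2(sub)]; D=∅⟩
t=12: ⟨S=[clo(λp. 3, ∅) :: 1 :: 2]; E=∅; C=[AP :: (λu. u) :: AP :: (λu. u) :: AP :: PRIM2(sub)]; D=∅⟩
t=13: ⟨S=∅; E={p↦1}; C=[3]; D=[([2], ∅, [(λu. u) :: AP :: (λu. u) :: AP :: PRIM2(sub)])]⟩
t=14: ⟨S=[3]; E={p↦1}; C=∅; D=[([2], ∅, [(λu. u) :: AP :: (λu. u) :: AP :: PRIM2(sub)])]⟩
t=15: ⟨S=[3 :: 2]; E=∅; C=[(λu. u) :: AP :: (λu. u) :: AP :: PRIM2(sub)]; D=∅⟩
t=16: ⟨S=[clo(λu. u, ∅) :: 3 :: 2]; E=∅; C=[AP :: (λu. u) :: AP :: PRIM2(sub)]; D=∅⟩
t=17: ⟨S=∅; E={u↦3}; C=[u]; D=[([2], ∅, [(λu. u) :: AP :: PRIM2(sub)])]⟩
t=18: ⟨S=[3]; E={u↦3}; C=∅; D=[([2], ∅, [(λu. u) :: AP :: PRIM2(sub)])]⟩
t=19: ⟨S=[3 :: 2]; E=∅; C=[(λu. u) :: AP :: PRIM2(sub)]; D=∅⟩
t=20: ⟨S=[clo(λu. u, ∅) :: 3 :: 2]; E=∅; C=[AP :: PRIM2(sub)]; D=∅⟩
t=21: ⟨S=∅; E={u↦3}; C=[u]; D=[([2], ∅, [PRIM2(sub)])]⟩
t=22: ⟨S=[3]; E={u↦3}; C=∅; D=[([2], ∅, [PRIM2(sub)])]⟩
t=23: ⟨S=[3 :: 2]; E=∅; C=[PRIM2(sub)]; D=∅⟩
t=24: ⟨S=[-1]; E=∅; C=∅; D=∅⟩
→ final value -1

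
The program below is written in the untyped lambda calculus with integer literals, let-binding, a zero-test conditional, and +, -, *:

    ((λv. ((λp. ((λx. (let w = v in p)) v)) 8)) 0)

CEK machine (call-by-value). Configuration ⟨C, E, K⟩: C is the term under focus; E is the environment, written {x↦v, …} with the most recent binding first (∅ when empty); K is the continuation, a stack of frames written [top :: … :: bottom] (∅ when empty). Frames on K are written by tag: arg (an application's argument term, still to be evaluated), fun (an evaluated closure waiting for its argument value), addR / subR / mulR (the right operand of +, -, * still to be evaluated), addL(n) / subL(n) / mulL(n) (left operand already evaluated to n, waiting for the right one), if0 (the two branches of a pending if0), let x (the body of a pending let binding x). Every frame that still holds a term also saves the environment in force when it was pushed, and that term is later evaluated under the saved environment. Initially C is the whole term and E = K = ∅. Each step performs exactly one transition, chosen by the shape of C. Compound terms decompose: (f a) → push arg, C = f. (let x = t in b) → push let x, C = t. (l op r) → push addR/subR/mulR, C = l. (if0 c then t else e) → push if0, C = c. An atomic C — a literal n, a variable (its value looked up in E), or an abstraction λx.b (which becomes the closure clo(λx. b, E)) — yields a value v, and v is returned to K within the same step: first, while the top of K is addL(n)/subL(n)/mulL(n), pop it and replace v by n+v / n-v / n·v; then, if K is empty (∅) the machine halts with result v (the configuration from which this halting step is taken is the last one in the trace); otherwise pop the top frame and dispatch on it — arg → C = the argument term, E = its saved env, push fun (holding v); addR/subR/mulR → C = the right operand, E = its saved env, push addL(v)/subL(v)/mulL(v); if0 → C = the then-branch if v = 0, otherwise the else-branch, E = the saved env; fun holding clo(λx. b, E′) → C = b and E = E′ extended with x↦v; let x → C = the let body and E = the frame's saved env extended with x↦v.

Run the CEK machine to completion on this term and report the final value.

step 0: <C=((λv. ((λp. ((λx. (let w = v in p)) v)) 8)) 0), E=∅, K=∅>
step 1: <C=(λv. ((λp. ((λx. (let w = v in p)) v)) 8)), E=∅, K=[arg]>
step 2: <C=0, E=∅, K=[fun]>
step 3: <C=((λp. ((λx. (let w = v in p)) v)) 8), E={v↦0}, K=∅>
step 4: <C=(λp. ((λx. (let w = v in p)) v)), E={v↦0}, K=[arg]>
step 5: <C=8, E={v↦0}, K=[fun]>
step 6: <C=((λx. (let w = v in p)) v), E={p↦8, v↦0}, K=∅>
step 7: <C=(λx. (let w = v in p)), E={p↦8, v↦0}, K=[arg]>
step 8: <C=v, E={p↦8, v↦0}, K=[fun]>
step 9: <C=(let w = v in p), E={x↦0, p↦8, v↦0}, K=∅>
step 10: <C=v, E={x↦0, p↦8, v↦0}, K=[let w]>
step 11: <C=p, E={w↦0, x↦0, p↦8, v↦0}, K=∅>
→ final value 8

Answer: 8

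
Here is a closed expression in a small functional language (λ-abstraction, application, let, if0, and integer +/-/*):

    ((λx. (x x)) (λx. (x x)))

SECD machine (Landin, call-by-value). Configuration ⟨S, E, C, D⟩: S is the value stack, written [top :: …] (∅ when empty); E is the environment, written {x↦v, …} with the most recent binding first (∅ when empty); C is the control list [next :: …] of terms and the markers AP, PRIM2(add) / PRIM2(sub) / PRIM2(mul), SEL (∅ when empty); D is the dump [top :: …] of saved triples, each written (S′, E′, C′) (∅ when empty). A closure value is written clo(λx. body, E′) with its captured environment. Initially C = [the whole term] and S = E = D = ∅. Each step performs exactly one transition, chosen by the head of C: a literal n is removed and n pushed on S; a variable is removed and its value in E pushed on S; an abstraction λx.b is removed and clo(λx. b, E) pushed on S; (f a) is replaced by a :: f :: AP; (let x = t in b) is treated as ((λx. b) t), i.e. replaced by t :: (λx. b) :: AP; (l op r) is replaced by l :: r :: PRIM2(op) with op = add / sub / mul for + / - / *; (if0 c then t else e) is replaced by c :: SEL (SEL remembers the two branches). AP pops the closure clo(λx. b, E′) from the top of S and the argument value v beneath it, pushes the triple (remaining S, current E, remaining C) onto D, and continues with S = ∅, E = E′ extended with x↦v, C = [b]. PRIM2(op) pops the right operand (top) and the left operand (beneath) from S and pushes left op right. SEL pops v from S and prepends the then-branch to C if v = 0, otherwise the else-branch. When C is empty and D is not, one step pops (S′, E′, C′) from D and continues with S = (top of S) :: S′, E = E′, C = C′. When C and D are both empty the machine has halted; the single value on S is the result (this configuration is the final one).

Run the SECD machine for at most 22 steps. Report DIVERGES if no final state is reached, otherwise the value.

[0] <S=∅, E=∅, C=[((λx. (x x)) (λx. (x x)))], D=∅>
[1] <S=∅, E=∅, C=[(λx. (x x)) :: (λx. (x x)) :: AP], D=∅>
[2] <S=[clo(λx. (x x), ∅)], E=∅, C=[(λx. (x x)) :: AP], D=∅>
[3] <S=[clo(λx. (x x), ∅) :: clo(λx. (x x), ∅)], E=∅, C=[AP], D=∅>
[4] <S=∅, E={x↦clo(λx. (x x), ∅)}, C=[(x x)], D=[(∅, ∅, ∅)]>
[5] <S=∅, E={x↦clo(λx. (x x), ∅)}, C=[x :: x :: AP], D=[(∅, ∅, ∅)]>
[6] <S=[clo(λx. (x x), ∅)], E={x↦clo(λx. (x x), ∅)}, C=[x :: AP], D=[(∅, ∅, ∅)]>
[7] <S=[clo(λx. (x x), ∅) :: clo(λx. (x x), ∅)], E={x↦clo(λx. (x x), ∅)}, C=[AP], D=[(∅, ∅, ∅)]>
[8] <S=∅, E={x↦clo(λx. (x x), ∅)}, C=[(x x)], D=[(∅, {x↦clo(λx. (x x), ∅)}, ∅) :: (∅, ∅, ∅)]>
[9] <S=∅, E={x↦clo(λx. (x x), ∅)}, C=[x :: x :: AP], D=[(∅, {x↦clo(λx. (x x), ∅)}, ∅) :: (∅, ∅, ∅)]>
[10] <S=[clo(λx. (x x), ∅)], E={x↦clo(λx. (x x), ∅)}, C=[x :: AP], D=[(∅, {x↦clo(λx. (x x), ∅)}, ∅) :: (∅, ∅, ∅)]>
[11] <S=[clo(λx. (x x), ∅) :: clo(λx. (x x), ∅)], E={x↦clo(λx. (x x), ∅)}, C=[AP], D=[(∅, {x↦clo(λx. (x x), ∅)}, ∅) :: (∅, ∅, ∅)]>
[12] <S=∅, E={x↦clo(λx. (x x), ∅)}, C=[(x x)], D=[(∅, {x↦clo(λx. (x x), ∅)}, ∅) :: (∅, {x↦clo(λx. (x x), ∅)}, ∅) :: (∅, ∅, ∅)]>
[13] <S=∅, E={x↦clo(λx. (x x), ∅)}, C=[x :: x :: AP], D=[(∅, {x↦clo(λx. (x x), ∅)}, ∅) :: (∅, {x↦clo(λx. (x x), ∅)}, ∅) :: (∅, ∅, ∅)]>
[14] <S=[clo(λx. (x x), ∅)], E={x↦clo(λx. (x x), ∅)}, C=[x :: AP], D=[(∅, {x↦clo(λx. (x x), ∅)}, ∅) :: (∅, {x↦clo(λx. (x x), ∅)}, ∅) :: (∅, ∅, ∅)]>
[15] <S=[clo(λx. (x x), ∅) :: clo(λx. (x x), ∅)], E={x↦clo(λx. (x x), ∅)}, C=[AP], D=[(∅, {x↦clo(λx. (x x), ∅)}, ∅) :: (∅, {x↦clo(λx. (x x), ∅)}, ∅) :: (∅, ∅, ∅)]>
[16] <S=∅, E={x↦clo(λx. (x x), ∅)}, C=[(x x)], D=[(∅, {x↦clo(λx. (x x), ∅)}, ∅) :: (∅, {x↦clo(λx. (x x), ∅)}, ∅) :: (∅, {x↦clo(λx. (x x), ∅)}, ∅) :: (∅, ∅, ∅)]>
[17] <S=∅, E={x↦clo(λx. (x x), ∅)}, C=[x :: x :: AP], D=[(∅, {x↦clo(λx. (x x), ∅)}, ∅) :: (∅, {x↦clo(λx. (x x), ∅)}, ∅) :: (∅, {x↦clo(λx. (x x), ∅)}, ∅) :: (∅, ∅, ∅)]>
[18] <S=[clo(λx. (x x), ∅)], E={x↦clo(λx. (x x), ∅)}, C=[x :: AP], D=[(∅, {x↦clo(λx. (x x), ∅)}, ∅) :: (∅, {x↦clo(λx. (x x), ∅)}, ∅) :: (∅, {x↦clo(λx. (x x), ∅)}, ∅) :: (∅, ∅, ∅)]>
[19] <S=[clo(λx. (x x), ∅) :: clo(λx. (x x), ∅)], E={x↦clo(λx. (x x), ∅)}, C=[AP], D=[(∅, {x↦clo(λx. (x x), ∅)}, ∅) :: (∅, {x↦clo(λx. (x x), ∅)}, ∅) :: (∅, {x↦clo(λx. (x x), ∅)}, ∅) :: (∅, ∅, ∅)]>
[20] <S=∅, E={x↦clo(λx. (x x), ∅)}, C=[(x x)], D=[(∅, {x↦clo(λx. (x x), ∅)}, ∅) :: (∅, {x↦clo(λx. (x x), ∅)}, ∅) :: (∅, {x↦clo(λx. (x x), ∅)}, ∅) :: (∅, {x↦clo(λx. (x x), ∅)}, ∅) :: (∅, ∅, ∅)]>
[21] <S=∅, E={x↦clo(λx. (x x), ∅)}, C=[x :: x :: AP], D=[(∅, {x↦clo(λx. (x x), ∅)}, ∅) :: (∅, {x↦clo(λx. (x x), ∅)}, ∅) :: (∅, {x↦clo(λx. (x x), ∅)}, ∅) :: (∅, {x↦clo(λx. (x x), ∅)}, ∅) :: (∅, ∅, ∅)]>
[22] <S=[clo(λx. (x x), ∅)], E={x↦clo(λx. (x x), ∅)}, C=[x :: AP], D=[(∅, {x↦clo(λx. (x x), ∅)}, ∅) :: (∅, {x↦clo(λx. (x x), ∅)}, ∅) :: (∅, {x↦clo(λx. (x x), ∅)}, ∅) :: (∅, {x↦clo(λx. (x x), ∅)}, ∅) :: (∅, ∅, ∅)]>
→ 22 transitions taken and the configuration is still not final: no result within 22 steps

Answer: DIVERGES (no final state within 22 steps)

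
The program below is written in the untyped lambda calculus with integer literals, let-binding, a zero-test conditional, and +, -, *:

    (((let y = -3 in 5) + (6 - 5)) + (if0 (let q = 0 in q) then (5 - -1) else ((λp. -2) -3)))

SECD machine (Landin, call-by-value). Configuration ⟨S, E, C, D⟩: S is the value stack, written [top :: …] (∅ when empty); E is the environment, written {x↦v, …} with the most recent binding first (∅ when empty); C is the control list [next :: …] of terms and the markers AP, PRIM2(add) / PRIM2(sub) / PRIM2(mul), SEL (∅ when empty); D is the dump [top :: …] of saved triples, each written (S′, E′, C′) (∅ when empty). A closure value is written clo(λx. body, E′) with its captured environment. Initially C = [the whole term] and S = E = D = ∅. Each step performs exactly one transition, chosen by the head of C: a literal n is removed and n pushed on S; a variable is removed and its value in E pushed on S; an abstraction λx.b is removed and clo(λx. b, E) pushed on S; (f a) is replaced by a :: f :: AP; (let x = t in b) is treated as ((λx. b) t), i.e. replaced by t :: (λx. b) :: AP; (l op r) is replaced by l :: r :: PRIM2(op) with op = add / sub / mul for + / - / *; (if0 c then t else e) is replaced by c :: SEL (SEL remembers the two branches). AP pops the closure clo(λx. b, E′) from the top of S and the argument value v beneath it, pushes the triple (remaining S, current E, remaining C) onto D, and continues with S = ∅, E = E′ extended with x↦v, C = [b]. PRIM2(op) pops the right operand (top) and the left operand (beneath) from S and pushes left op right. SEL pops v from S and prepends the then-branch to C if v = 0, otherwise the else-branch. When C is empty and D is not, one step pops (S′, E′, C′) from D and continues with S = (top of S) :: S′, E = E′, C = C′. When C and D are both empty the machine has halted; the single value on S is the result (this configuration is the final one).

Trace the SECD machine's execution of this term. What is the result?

[0] ⟨S=∅; E=∅; C=[(((let y = -3 in 5) + (6 - 5)) + (if0 (let q = 0 in q) then (5 - -1) else ((λp. -2) -3)))]; D=∅⟩
[1] ⟨S=∅; E=∅; C=[((let y = -3 in 5) + (6 - 5)) :: (if0 (let q = 0 in q) then (5 - -1) else ((λp. -2) -3)) :: PRIM2(add)]; D=∅⟩
[2] ⟨S=∅; E=∅; C=[(let y = -3 in 5) :: (6 - 5) :: PRIM2(add) :: (if0 (let q = 0 in q) then (5 - -1) else ((λp. -2) -3)) :: PRIM2(add)]; D=∅⟩
[3] ⟨S=∅; E=∅; C=[-3 :: (λy. 5) :: AP :: (6 - 5) :: PRIM2(add) :: (if0 (let q = 0 in q) then (5 - -1) else ((λp. -2) -3)) :: PRIM2(add)]; D=∅⟩
[4] ⟨S=[-3]; E=∅; C=[(λy. 5) :: AP :: (6 - 5) :: PRIM2(add) :: (if0 (let q = 0 in q) then (5 - -1) else ((λp. -2) -3)) :: PRIM2(add)]; D=∅⟩
[5] ⟨S=[clo(λy. 5, ∅) :: -3]; E=∅; C=[AP :: (6 - 5) :: PRIM2(add) :: (if0 (let q = 0 in q) then (5 - -1) else ((λp. -2) -3)) :: PRIM2(add)]; D=∅⟩
[6] ⟨S=∅; E={y↦-3}; C=[5]; D=[(∅, ∅, [(6 - 5) :: PRIM2(add) :: (if0 (let q = 0 in q) then (5 - -1) else ((λp. -2) -3)) :: PRIM2(add)])]⟩
[7] ⟨S=[5]; E={y↦-3}; C=∅; D=[(∅, ∅, [(6 - 5) :: PRIM2(add) :: (if0 (let q = 0 in q) then (5 - -1) else ((λp. -2) -3)) :: PRIM2(add)])]⟩
[8] ⟨S=[5]; E=∅; C=[(6 - 5) :: PRIM2(add) :: (if0 (let q = 0 in q) then (5 - -1) else ((λp. -2) -3)) :: PRIM2(add)]; D=∅⟩
[9] ⟨S=[5]; E=∅; C=[6 :: 5 :: PRIM2(sub) :: PRIM2(add) :: (if0 (let q = 0 in q) then (5 - -1) else ((λp. -2) -3)) :: PRIM2(add)]; D=∅⟩
[10] ⟨S=[6 :: 5]; E=∅; C=[5 :: PRIM2(sub) :: PRIM2(add) :: (if0 (let q = 0 in q) then (5 - -1) else ((λp. -2) -3)) :: PRIM2(add)]; D=∅⟩
[11] ⟨S=[5 :: 6 :: 5]; E=∅; C=[PRIM2(sub) :: PRIM2(add) :: (if0 (let q = 0 in q) then (5 - -1) else ((λp. -2) -3)) :: PRIM2(add)]; D=∅⟩
[12] ⟨S=[1 :: 5]; E=∅; C=[PRIM2(add) :: (if0 (let q = 0 in q) then (5 - -1) else ((λp. -2) -3)) :: PRIM2(add)]; D=∅⟩
[13] ⟨S=[6]; E=∅; C=[(if0 (let q = 0 in q) then (5 - -1) else ((λp. -2) -3)) :: PRIM2(add)]; D=∅⟩
[14] ⟨S=[6]; E=∅; C=[(let q = 0 in q) :: SEL :: PRIM2(add)]; D=∅⟩
[15] ⟨S=[6]; E=∅; C=[0 :: (λq. q) :: AP :: SEL :: PRIM2(add)]; D=∅⟩
[16] ⟨S=[0 :: 6]; E=∅; C=[(λq. q) :: AP :: SEL :: PRIM2(add)]; D=∅⟩
[17] ⟨S=[clo(λq. q, ∅) :: 0 :: 6]; E=∅; C=[AP :: SEL :: PRIM2(add)]; D=∅⟩
[18] ⟨S=∅; E={q↦0}; C=[q]; D=[([6], ∅, [SEL :: PRIM2(add)])]⟩
[19] ⟨S=[0]; E={q↦0}; C=∅; D=[([6], ∅, [SEL :: PRIM2(add)])]⟩
[20] ⟨S=[0 :: 6]; E=∅; C=[SEL :: PRIM2(add)]; D=∅⟩
[21] ⟨S=[6]; E=∅; C=[(5 - -1) :: PRIM2(add)]; D=∅⟩
[22] ⟨S=[6]; E=∅; C=[5 :: -1 :: PRIM2(sub) :: PRIM2(add)]; D=∅⟩
[23] ⟨S=[5 :: 6]; E=∅; C=[-1 :: PRIM2(sub) :: PRIM2(add)]; D=∅⟩
[24] ⟨S=[-1 :: 5 :: 6]; E=∅; C=[PRIM2(sub) :: PRIM2(add)]; D=∅⟩
[25] ⟨S=[6 :: 6]; E=∅; C=[PRIM2(add)]; D=∅⟩
[26] ⟨S=[12]; E=∅; C=∅; D=∅⟩
→ final value 12

Answer: 12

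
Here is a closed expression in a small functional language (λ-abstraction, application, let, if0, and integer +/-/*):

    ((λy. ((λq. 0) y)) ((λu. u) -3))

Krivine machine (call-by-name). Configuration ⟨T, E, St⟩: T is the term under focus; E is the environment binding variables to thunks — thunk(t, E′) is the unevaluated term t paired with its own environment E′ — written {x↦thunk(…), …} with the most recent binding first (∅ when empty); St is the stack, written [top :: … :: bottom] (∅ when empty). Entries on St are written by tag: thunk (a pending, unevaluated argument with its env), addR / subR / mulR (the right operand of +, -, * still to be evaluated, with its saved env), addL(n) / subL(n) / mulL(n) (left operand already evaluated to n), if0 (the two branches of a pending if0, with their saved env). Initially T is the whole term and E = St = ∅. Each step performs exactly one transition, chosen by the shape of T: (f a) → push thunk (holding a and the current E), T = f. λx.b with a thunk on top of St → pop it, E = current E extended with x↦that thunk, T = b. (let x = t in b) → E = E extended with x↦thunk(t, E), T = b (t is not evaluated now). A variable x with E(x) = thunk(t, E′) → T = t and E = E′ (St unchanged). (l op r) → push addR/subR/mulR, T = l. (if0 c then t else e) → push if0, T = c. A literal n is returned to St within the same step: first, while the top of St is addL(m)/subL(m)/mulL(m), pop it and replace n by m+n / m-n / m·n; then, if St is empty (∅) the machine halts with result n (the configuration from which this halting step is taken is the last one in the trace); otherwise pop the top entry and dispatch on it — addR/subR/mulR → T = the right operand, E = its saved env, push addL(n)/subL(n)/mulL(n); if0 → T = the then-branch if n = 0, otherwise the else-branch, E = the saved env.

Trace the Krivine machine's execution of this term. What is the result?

0. [T=((λy. ((λq. 0) y)) ((λu. u) -3)) | E=∅ | St=∅]
1. [T=(λy. ((λq. 0) y)) | E=∅ | St=[thunk]]
2. [T=((λq. 0) y) | E={y↦thunk(((λu. u) -3), ∅)} | St=∅]
3. [T=(λq. 0) | E={y↦thunk(((λu. u) -3), ∅)} | St=[thunk]]
4. [T=0 | E={q↦thunk(y, {y↦thunk(((λu. u) -3), ∅)}), y↦thunk(((λu. u) -3), ∅)} | St=∅]
→ final value 0

Answer: 0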